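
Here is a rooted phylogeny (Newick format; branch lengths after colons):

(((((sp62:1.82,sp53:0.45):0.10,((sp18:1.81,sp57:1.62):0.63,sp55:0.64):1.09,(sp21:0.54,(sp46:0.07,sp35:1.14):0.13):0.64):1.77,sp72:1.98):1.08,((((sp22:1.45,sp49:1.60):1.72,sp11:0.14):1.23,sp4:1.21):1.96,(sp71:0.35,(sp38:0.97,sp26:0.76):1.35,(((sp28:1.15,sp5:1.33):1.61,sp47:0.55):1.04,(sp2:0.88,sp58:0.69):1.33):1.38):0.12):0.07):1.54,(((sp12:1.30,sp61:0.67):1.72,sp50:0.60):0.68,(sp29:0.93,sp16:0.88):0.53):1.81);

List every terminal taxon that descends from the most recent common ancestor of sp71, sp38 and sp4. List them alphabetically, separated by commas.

sp11, sp2, sp22, sp26, sp28, sp38, sp4, sp47, sp49, sp5, sp58, sp71

Tracing sp71: it sits inside (sp71,(sp38,sp26),(((sp28,sp5),sp47),(sp2,sp58))).
Tracing sp38: it sits inside (sp38,sp26).
Tracing sp4: it sits inside (((sp22,sp49),sp11),sp4).
The smallest clade enclosing all 3 is ((((sp22,sp49),sp11),sp4),(sp71,(sp38,sp26),(((sp28,sp5),sp47),(sp2,sp58)))); the answer is its 12 terminal taxa in alphabetical order.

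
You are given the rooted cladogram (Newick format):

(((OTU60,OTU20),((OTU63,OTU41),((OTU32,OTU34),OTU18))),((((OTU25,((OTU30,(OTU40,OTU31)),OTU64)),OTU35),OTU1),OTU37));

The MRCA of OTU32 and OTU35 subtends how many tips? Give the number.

The MRCA of OTU32 and OTU35 is the root, so the clade is the entire tree.
That clade contains 15 terminal taxa: OTU1, OTU18, OTU20, OTU25, OTU30, OTU31, OTU32, OTU34, OTU35, OTU37, OTU40, OTU41, OTU60, OTU63, OTU64.

15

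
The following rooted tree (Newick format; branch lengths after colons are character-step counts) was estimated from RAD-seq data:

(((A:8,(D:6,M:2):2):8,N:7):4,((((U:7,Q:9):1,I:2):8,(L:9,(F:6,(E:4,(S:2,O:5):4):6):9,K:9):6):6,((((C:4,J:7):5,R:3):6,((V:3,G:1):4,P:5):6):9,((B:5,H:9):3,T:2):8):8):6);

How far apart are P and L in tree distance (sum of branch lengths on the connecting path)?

The path runs P → … → MRCA → … → L; the MRCA is the node subtending ((((U,Q),I),(L,(F,(E,(S,O))),K)),((((C,J),R),((V,G),P)),((B,H),T))).
Branch lengths along that path: 5 + 6 + 9 + 8 + 6 + 6 + 9 = 49.

49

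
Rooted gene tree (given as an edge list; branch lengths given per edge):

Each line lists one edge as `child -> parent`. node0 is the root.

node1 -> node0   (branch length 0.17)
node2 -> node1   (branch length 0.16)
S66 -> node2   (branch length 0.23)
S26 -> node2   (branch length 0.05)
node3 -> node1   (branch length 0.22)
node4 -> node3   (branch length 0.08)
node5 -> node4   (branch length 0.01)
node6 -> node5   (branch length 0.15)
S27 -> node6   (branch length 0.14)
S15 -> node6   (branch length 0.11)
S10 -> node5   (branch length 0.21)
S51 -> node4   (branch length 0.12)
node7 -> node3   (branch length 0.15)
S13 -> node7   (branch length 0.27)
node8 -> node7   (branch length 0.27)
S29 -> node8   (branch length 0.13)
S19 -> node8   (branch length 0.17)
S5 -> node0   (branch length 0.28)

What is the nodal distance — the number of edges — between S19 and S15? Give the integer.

7

The MRCA of S19 and S15 is the node subtending ((((S27,S15),S10),S51),(S13,(S29,S19))).
From S19 up to that node: 3 branches. From S15 up to the same node: 4 branches. Total: 3 + 4 = 7.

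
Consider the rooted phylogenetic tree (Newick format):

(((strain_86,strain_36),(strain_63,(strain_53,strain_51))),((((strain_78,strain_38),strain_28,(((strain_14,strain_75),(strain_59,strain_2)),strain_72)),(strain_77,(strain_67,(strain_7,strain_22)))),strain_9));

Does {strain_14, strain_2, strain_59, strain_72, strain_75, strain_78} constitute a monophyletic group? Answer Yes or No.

The MRCA of the listed taxa subtends ((strain_78,strain_38),strain_28,(((strain_14,strain_75),(strain_59,strain_2)),strain_72)).
That clade also contains strain_28, strain_38, which are not in the proposed group, so the group is not monophyletic.

No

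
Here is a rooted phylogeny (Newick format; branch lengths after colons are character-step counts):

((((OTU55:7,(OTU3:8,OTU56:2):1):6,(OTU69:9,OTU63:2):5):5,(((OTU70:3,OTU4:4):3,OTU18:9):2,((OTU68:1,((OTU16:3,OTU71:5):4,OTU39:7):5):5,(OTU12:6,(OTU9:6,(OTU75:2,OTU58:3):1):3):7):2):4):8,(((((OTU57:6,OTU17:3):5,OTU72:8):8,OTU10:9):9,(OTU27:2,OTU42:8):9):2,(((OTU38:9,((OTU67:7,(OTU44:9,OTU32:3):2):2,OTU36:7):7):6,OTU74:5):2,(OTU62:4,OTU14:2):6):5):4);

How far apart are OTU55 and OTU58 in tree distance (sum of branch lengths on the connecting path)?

38

The path runs OTU55 → … → MRCA → … → OTU58; the MRCA is the node subtending (((OTU55,(OTU3,OTU56)),(OTU69,OTU63)),(((OTU70,OTU4),OTU18),((OTU68,((OTU16,OTU71),OTU39)),(OTU12,(OTU9,(OTU75,OTU58)))))).
Branch lengths along that path: 7 + 6 + 5 + 4 + 2 + 7 + 3 + 1 + 3 = 38.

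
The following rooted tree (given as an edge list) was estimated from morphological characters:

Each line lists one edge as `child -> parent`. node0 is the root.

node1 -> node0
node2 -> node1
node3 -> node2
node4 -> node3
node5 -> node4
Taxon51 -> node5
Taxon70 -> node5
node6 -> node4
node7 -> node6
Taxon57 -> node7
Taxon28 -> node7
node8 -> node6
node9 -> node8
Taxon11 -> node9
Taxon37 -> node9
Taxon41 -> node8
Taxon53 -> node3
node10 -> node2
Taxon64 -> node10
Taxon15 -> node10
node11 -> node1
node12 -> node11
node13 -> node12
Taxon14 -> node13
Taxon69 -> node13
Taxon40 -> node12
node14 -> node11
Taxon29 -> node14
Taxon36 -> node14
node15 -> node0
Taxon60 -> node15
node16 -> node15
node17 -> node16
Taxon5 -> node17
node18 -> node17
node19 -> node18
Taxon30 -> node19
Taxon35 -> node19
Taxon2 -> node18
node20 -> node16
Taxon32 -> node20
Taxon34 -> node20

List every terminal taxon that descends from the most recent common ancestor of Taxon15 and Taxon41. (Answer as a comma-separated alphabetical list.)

Taxon11, Taxon15, Taxon28, Taxon37, Taxon41, Taxon51, Taxon53, Taxon57, Taxon64, Taxon70

Tracing Taxon15: it sits inside (Taxon64,Taxon15).
Tracing Taxon41: it sits inside ((Taxon11,Taxon37),Taxon41).
The smallest clade enclosing both is ((((Taxon51,Taxon70),((Taxon57,Taxon28),((Taxon11,Taxon37),Taxon41))),Taxon53),(Taxon64,Taxon15)); the answer is its 10 terminal taxa in alphabetical order.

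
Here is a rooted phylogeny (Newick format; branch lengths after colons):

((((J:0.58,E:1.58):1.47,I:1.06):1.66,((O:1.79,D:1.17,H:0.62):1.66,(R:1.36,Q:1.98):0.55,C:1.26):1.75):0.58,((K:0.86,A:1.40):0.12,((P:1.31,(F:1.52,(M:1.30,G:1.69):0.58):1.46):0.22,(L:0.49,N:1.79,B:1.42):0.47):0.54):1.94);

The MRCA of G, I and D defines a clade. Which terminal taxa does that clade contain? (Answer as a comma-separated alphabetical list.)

Tracing G: it sits inside (M,G).
Tracing I: it sits inside ((J,E),I).
Tracing D: it sits inside (O,D,H).
The smallest clade enclosing all 3 is the whole tree (their MRCA is the root), so the answer is all 18 tips in alphabetical order.

A, B, C, D, E, F, G, H, I, J, K, L, M, N, O, P, Q, R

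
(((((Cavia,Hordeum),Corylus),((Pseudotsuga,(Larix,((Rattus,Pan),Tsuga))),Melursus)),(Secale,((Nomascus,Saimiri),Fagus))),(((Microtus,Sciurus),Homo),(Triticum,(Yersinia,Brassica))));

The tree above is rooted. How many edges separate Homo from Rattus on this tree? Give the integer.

11

The MRCA of Homo and Rattus is the root of the tree.
From Homo up to that node: 3 branches. From Rattus up to the same node: 8 branches. Total: 3 + 8 = 11.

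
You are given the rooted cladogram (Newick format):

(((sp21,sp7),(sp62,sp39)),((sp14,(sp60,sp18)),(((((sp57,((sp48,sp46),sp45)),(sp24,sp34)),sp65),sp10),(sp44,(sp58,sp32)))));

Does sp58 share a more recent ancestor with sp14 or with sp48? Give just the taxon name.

The MRCA of sp58 and sp48 subtends (((((sp57,((sp48,sp46),sp45)),(sp24,sp34)),sp65),sp10),(sp44,(sp58,sp32))) (11 taxa).
The MRCA of sp58 and sp14 subtends ((sp14,(sp60,sp18)),(((((sp57,((sp48,sp46),sp45)),(sp24,sp34)),sp65),sp10),(sp44,(sp58,sp32)))) (14 taxa).
The first is nested inside the second, so sp58 shares a more recent common ancestor with sp48.

sp48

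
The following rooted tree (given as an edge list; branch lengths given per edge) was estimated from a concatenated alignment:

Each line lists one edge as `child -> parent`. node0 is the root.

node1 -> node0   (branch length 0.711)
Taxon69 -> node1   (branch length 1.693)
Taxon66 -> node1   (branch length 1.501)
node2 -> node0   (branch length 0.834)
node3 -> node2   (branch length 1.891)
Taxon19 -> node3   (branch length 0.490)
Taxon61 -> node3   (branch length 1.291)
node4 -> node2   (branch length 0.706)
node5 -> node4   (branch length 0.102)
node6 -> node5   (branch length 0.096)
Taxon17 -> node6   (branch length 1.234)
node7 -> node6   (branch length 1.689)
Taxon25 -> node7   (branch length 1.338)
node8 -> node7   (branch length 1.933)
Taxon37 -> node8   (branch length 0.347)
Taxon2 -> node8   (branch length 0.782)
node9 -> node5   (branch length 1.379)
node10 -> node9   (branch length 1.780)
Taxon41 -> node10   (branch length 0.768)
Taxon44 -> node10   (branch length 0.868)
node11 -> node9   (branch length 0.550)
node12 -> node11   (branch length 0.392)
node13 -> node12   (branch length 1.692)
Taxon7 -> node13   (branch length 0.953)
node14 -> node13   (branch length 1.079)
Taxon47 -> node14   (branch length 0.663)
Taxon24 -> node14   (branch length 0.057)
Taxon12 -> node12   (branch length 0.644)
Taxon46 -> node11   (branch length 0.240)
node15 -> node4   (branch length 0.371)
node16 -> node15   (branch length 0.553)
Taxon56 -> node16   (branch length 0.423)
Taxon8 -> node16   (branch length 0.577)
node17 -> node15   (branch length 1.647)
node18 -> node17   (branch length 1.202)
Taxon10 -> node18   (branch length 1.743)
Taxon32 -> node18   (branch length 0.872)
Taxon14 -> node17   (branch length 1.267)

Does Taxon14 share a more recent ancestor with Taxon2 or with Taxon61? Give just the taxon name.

The MRCA of Taxon14 and Taxon2 subtends (((Taxon17,(Taxon25,(Taxon37,Taxon2))),((Taxon41,Taxon44),(((Taxon7,(Taxon47,Taxon24)),Taxon12),Taxon46))),((Taxon56,Taxon8),((Taxon10,Taxon32),Taxon14))) (16 taxa).
The MRCA of Taxon14 and Taxon61 subtends ((Taxon19,Taxon61),(((Taxon17,(Taxon25,(Taxon37,Taxon2))),((Taxon41,Taxon44),(((Taxon7,(Taxon47,Taxon24)),Taxon12),Taxon46))),((Taxon56,Taxon8),((Taxon10,Taxon32),Taxon14)))) (18 taxa).
The first is nested inside the second, so Taxon14 shares a more recent common ancestor with Taxon2.

Taxon2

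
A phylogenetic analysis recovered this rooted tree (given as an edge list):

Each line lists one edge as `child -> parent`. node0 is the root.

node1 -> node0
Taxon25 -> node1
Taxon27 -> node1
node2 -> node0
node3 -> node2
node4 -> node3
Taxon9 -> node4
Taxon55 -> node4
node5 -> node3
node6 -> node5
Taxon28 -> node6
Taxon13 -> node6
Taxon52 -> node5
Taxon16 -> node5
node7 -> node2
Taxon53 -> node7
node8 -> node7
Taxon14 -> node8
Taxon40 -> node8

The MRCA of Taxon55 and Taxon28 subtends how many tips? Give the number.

6

The MRCA of Taxon55 and Taxon28 is the node subtending ((Taxon9,Taxon55),((Taxon28,Taxon13),Taxon52,Taxon16)).
That clade contains 6 terminal taxa: Taxon13, Taxon16, Taxon28, Taxon52, Taxon55, Taxon9.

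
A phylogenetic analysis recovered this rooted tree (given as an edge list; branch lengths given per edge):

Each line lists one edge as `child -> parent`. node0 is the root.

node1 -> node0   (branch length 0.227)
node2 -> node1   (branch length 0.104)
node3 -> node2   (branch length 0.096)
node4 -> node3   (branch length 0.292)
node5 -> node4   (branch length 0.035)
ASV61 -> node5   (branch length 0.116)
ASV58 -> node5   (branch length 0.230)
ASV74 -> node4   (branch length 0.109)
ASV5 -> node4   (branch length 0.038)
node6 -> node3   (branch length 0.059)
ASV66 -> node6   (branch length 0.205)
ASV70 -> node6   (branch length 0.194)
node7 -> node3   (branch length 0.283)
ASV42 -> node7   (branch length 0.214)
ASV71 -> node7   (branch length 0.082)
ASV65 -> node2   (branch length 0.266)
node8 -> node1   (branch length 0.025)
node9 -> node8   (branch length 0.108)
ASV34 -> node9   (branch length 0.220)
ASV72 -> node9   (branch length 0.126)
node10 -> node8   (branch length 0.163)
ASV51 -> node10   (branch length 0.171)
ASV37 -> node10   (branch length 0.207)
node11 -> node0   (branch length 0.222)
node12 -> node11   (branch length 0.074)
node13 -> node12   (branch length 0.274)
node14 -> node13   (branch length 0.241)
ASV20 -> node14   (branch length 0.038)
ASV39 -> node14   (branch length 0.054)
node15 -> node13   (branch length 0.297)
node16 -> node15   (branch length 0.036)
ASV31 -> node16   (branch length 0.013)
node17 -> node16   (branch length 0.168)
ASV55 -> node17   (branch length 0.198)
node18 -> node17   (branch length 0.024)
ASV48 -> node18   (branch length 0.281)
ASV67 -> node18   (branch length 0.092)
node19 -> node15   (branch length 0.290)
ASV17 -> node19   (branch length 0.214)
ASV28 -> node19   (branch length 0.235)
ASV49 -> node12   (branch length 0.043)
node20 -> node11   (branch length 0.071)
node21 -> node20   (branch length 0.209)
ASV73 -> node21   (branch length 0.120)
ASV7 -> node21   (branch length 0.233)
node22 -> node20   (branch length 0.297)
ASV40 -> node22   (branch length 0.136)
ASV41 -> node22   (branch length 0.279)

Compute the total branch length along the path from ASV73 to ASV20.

1.027

The path runs ASV73 → … → MRCA → … → ASV20; the MRCA is the node subtending ((((ASV20,ASV39),((ASV31,(ASV55,(ASV48,ASV67))),(ASV17,ASV28))),ASV49),((ASV73,ASV7),(ASV40,ASV41))).
Branch lengths along that path: 0.120 + 0.209 + 0.071 + 0.074 + 0.274 + 0.241 + 0.038 = 1.027.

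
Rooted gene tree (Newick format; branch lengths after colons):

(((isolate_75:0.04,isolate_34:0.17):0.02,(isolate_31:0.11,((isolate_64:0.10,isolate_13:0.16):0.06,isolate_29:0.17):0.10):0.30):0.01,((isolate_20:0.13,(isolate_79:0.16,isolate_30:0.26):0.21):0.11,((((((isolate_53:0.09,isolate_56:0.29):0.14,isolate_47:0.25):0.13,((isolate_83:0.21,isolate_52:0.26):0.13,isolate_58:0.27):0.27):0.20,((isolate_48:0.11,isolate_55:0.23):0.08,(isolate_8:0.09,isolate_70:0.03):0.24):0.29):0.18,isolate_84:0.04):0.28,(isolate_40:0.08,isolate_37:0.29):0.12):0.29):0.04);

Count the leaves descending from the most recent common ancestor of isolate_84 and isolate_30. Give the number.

The MRCA of isolate_84 and isolate_30 is the node subtending ((isolate_20,(isolate_79,isolate_30)),((((((isolate_53,isolate_56),isolate_47),((isolate_83,isolate_52),isolate_58)),((isolate_48,isolate_55),(isolate_8,isolate_70))),isolate_84),(isolate_40,isolate_37))).
That clade contains 16 terminal taxa: isolate_20, isolate_30, isolate_37, isolate_40, isolate_47, isolate_48, isolate_52, isolate_53, isolate_55, isolate_56, isolate_58, isolate_70, isolate_79, isolate_8, isolate_83, isolate_84.

16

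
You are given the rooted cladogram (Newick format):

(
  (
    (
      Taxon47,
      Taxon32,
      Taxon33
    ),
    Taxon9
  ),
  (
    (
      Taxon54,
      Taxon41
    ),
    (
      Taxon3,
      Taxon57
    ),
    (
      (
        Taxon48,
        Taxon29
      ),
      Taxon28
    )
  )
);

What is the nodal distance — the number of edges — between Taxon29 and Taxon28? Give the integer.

3

The MRCA of Taxon29 and Taxon28 is the node subtending ((Taxon48,Taxon29),Taxon28).
From Taxon29 up to that node: 2 branches. From Taxon28 up to the same node: 1 branch. Total: 2 + 1 = 3.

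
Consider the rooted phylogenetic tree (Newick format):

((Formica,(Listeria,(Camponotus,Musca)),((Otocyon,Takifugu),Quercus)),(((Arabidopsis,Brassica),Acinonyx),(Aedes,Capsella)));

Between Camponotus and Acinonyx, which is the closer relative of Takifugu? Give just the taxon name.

The MRCA of Takifugu and Camponotus subtends (Formica,(Listeria,(Camponotus,Musca)),((Otocyon,Takifugu),Quercus)) (7 taxa).
The MRCA of Takifugu and Acinonyx is the root, subtending the entire tree (12 taxa).
The first is nested inside the second, so Takifugu shares a more recent common ancestor with Camponotus.

Camponotus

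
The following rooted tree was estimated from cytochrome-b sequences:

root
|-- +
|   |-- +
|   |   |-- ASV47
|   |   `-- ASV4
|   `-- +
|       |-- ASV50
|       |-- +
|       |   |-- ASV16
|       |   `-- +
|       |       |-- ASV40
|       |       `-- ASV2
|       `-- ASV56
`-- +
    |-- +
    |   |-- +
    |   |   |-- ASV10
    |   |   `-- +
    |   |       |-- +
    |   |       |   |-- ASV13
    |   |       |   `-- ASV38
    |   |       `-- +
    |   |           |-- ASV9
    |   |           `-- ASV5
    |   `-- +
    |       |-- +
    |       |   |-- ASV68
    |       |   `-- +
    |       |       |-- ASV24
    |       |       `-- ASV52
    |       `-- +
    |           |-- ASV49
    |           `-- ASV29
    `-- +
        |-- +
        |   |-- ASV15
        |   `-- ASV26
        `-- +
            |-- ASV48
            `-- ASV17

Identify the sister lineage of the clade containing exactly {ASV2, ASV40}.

ASV16

The clade containing exactly {ASV2, ASV40} attaches to the tree at the node subtending (ASV16,(ASV40,ASV2)).
The other lineage descending from that same node — the sister group — is the single tip ASV16.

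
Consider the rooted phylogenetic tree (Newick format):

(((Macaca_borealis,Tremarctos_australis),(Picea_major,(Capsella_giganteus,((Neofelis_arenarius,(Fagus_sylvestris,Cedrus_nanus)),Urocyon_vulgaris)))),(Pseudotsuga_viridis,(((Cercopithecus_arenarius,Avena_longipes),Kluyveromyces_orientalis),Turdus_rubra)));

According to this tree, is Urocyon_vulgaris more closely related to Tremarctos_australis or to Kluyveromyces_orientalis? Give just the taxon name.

Tremarctos_australis

The MRCA of Urocyon_vulgaris and Tremarctos_australis subtends ((Macaca_borealis,Tremarctos_australis),(Picea_major,(Capsella_giganteus,((Neofelis_arenarius,(Fagus_sylvestris,Cedrus_nanus)),Urocyon_vulgaris)))) (8 taxa).
The MRCA of Urocyon_vulgaris and Kluyveromyces_orientalis is the root, subtending the entire tree (13 taxa).
The first is nested inside the second, so Urocyon_vulgaris shares a more recent common ancestor with Tremarctos_australis.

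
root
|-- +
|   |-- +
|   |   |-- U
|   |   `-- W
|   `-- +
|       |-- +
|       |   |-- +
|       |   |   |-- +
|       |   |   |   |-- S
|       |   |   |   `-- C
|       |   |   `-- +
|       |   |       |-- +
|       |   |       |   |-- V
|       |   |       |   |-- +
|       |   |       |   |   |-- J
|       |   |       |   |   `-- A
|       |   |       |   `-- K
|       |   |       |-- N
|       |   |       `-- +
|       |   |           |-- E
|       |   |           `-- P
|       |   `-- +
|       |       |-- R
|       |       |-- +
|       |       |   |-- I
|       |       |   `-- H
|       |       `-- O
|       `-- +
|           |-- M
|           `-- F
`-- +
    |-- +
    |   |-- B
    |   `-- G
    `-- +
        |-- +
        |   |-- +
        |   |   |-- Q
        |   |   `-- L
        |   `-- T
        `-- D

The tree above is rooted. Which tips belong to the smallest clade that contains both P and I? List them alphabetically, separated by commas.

A, C, E, H, I, J, K, N, O, P, R, S, V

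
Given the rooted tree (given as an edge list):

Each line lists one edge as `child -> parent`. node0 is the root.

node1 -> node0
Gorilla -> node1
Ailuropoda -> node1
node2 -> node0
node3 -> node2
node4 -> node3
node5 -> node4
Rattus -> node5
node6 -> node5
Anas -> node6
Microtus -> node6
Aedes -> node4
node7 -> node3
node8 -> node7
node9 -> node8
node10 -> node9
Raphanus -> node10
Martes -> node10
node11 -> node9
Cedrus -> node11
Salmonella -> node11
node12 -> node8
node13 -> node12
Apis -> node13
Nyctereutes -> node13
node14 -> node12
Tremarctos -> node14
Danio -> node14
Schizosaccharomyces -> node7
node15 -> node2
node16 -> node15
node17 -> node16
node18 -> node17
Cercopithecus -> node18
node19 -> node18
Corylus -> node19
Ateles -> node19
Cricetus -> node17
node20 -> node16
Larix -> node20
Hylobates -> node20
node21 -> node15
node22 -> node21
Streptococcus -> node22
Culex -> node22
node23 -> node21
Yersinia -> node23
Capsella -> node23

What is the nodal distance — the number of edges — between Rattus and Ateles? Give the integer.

The MRCA of Rattus and Ateles is the node subtending ((((Rattus,(Anas,Microtus)),Aedes),((((Raphanus,Martes),(Cedrus,Salmonella)),((Apis,Nyctereutes),(Tremarctos,Danio))),Schizosaccharomyces)),((((Cercopithecus,(Corylus,Ateles)),Cricetus),(Larix,Hylobates)),((Streptococcus,Culex),(Yersinia,Capsella)))).
From Rattus up to that node: 4 branches. From Ateles up to the same node: 6 branches. Total: 4 + 6 = 10.

10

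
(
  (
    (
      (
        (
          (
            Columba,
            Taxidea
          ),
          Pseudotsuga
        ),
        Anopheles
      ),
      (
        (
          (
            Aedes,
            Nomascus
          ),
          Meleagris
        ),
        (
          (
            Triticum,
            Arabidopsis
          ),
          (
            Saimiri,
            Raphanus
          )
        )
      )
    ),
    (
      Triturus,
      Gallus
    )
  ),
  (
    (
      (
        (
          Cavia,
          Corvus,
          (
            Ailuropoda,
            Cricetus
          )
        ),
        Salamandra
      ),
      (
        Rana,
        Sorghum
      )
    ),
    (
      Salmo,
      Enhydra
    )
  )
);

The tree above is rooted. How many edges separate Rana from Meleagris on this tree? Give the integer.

The MRCA of Rana and Meleagris is the root of the tree.
From Rana up to that node: 4 branches. From Meleagris up to the same node: 5 branches. Total: 4 + 5 = 9.

9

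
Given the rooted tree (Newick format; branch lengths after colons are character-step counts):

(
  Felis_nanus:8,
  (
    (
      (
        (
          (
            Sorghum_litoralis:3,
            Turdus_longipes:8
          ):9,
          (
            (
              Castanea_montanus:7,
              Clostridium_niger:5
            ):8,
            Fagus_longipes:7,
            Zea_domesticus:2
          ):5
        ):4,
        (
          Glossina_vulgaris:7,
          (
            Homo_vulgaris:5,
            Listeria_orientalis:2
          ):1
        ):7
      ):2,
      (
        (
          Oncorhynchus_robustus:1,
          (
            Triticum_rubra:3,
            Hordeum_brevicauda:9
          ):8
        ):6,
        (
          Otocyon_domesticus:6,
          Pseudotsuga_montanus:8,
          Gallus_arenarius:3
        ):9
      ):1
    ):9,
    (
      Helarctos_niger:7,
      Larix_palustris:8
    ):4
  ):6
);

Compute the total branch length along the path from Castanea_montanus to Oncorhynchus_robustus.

34

The path runs Castanea_montanus → … → MRCA → … → Oncorhynchus_robustus; the MRCA is the node subtending ((((Sorghum_litoralis,Turdus_longipes),((Castanea_montanus,Clostridium_niger),Fagus_longipes,Zea_domesticus)),(Glossina_vulgaris,(Homo_vulgaris,Listeria_orientalis))),((Oncorhynchus_robustus,(Triticum_rubra,Hordeum_brevicauda)),(Otocyon_domesticus,Pseudotsuga_montanus,Gallus_arenarius))).
Branch lengths along that path: 7 + 8 + 5 + 4 + 2 + 1 + 6 + 1 = 34.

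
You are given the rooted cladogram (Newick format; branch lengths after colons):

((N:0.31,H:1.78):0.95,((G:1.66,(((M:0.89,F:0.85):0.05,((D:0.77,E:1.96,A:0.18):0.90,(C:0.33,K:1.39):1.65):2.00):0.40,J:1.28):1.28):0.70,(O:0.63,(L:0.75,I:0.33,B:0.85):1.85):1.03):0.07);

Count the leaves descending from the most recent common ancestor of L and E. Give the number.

The MRCA of L and E is the node subtending ((G,(((M,F),((D,E,A),(C,K))),J)),(O,(L,I,B))).
That clade contains 13 terminal taxa: A, B, C, D, E, F, G, I, J, K, L, M, O.

13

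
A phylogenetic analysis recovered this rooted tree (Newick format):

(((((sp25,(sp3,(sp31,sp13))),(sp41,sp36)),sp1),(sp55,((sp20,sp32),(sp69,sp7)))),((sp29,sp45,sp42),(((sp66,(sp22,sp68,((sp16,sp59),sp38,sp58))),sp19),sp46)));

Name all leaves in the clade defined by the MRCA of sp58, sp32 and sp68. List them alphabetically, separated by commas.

Tracing sp58: it sits inside ((sp16,sp59),sp38,sp58).
Tracing sp32: it sits inside (sp20,sp32).
Tracing sp68: it sits inside (sp22,sp68,((sp16,sp59),sp38,sp58)).
The smallest clade enclosing all 3 is the whole tree (their MRCA is the root), so the answer is all 24 tips in alphabetical order.

sp1, sp13, sp16, sp19, sp20, sp22, sp25, sp29, sp3, sp31, sp32, sp36, sp38, sp41, sp42, sp45, sp46, sp55, sp58, sp59, sp66, sp68, sp69, sp7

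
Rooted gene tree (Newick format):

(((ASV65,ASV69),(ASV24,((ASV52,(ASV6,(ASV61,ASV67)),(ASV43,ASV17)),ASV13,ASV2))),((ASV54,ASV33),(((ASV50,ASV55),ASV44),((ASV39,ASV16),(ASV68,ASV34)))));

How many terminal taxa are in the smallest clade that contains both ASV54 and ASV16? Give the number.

The MRCA of ASV54 and ASV16 is the node subtending ((ASV54,ASV33),(((ASV50,ASV55),ASV44),((ASV39,ASV16),(ASV68,ASV34)))).
That clade contains 9 terminal taxa: ASV16, ASV33, ASV34, ASV39, ASV44, ASV50, ASV54, ASV55, ASV68.

9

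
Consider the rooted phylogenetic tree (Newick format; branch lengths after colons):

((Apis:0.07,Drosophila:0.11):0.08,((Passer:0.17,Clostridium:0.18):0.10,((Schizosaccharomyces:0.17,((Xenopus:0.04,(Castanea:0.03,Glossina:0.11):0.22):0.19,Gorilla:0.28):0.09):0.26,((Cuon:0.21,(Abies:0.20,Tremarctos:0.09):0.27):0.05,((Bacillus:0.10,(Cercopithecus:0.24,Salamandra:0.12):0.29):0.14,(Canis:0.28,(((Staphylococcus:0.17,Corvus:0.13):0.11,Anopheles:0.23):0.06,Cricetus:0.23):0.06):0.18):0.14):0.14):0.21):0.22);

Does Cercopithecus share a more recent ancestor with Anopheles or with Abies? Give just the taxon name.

The MRCA of Cercopithecus and Anopheles subtends ((Bacillus,(Cercopithecus,Salamandra)),(Canis,(((Staphylococcus,Corvus),Anopheles),Cricetus))) (8 taxa).
The MRCA of Cercopithecus and Abies subtends ((Cuon,(Abies,Tremarctos)),((Bacillus,(Cercopithecus,Salamandra)),(Canis,(((Staphylococcus,Corvus),Anopheles),Cricetus)))) (11 taxa).
The first is nested inside the second, so Cercopithecus shares a more recent common ancestor with Anopheles.

Anopheles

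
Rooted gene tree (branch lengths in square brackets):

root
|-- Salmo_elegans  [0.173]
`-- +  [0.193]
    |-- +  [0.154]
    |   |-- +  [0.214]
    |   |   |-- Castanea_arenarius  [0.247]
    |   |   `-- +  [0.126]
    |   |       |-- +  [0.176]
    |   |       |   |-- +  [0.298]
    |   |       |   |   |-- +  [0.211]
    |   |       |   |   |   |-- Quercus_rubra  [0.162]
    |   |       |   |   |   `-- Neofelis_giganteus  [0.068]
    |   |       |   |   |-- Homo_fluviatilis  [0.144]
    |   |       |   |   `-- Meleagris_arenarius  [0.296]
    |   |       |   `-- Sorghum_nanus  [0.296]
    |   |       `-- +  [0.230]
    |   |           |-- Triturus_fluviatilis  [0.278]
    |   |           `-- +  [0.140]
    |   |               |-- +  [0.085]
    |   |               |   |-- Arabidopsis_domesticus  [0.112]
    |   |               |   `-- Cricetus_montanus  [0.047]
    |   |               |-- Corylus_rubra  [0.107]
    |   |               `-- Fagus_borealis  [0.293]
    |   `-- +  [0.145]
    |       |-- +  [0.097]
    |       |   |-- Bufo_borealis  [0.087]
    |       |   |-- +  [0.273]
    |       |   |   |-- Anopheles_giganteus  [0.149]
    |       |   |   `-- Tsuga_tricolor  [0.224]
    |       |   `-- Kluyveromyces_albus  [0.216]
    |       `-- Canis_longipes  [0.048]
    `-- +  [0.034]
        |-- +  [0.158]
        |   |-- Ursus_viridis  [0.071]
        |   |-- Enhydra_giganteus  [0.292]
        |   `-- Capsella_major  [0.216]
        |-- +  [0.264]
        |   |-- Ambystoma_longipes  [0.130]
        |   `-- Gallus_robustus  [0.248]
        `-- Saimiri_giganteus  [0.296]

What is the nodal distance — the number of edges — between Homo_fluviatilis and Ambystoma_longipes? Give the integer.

The MRCA of Homo_fluviatilis and Ambystoma_longipes is the node subtending (((Castanea_arenarius,((((Quercus_rubra,Neofelis_giganteus),Homo_fluviatilis,Meleagris_arenarius),Sorghum_nanus),(Triturus_fluviatilis,((Arabidopsis_domesticus,Cricetus_montanus),Corylus_rubra,Fagus_borealis)))),((Bufo_borealis,(Anopheles_giganteus,Tsuga_tricolor),Kluyveromyces_albus),Canis_longipes)),((Ursus_viridis,Enhydra_giganteus,Capsella_major),(Ambystoma_longipes,Gallus_robustus),Saimiri_giganteus)).
From Homo_fluviatilis up to that node: 6 branches. From Ambystoma_longipes up to the same node: 3 branches. Total: 6 + 3 = 9.

9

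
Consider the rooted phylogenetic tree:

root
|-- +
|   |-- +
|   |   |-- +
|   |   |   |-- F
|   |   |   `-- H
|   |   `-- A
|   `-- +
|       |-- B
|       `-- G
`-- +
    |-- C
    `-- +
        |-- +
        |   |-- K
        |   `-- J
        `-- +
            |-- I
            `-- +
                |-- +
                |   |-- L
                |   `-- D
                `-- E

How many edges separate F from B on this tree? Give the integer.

5

The MRCA of F and B is the node subtending (((F,H),A),(B,G)).
From F up to that node: 3 branches. From B up to the same node: 2 branches. Total: 3 + 2 = 5.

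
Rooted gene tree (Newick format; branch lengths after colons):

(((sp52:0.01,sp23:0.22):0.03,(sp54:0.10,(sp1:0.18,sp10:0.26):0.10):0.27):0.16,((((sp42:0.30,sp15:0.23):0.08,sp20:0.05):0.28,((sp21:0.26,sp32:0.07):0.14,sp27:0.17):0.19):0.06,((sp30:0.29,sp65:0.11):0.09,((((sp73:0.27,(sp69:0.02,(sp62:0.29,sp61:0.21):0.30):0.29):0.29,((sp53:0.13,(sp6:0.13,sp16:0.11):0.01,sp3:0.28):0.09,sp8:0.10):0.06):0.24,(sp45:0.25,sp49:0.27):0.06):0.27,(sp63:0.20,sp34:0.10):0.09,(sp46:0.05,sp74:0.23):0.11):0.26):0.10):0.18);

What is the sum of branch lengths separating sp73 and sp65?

1.53

The path runs sp73 → … → MRCA → … → sp65; the MRCA is the node subtending ((sp30,sp65),((((sp73,(sp69,(sp62,sp61))),((sp53,(sp6,sp16),sp3),sp8)),(sp45,sp49)),(sp63,sp34),(sp46,sp74))).
Branch lengths along that path: 0.27 + 0.29 + 0.24 + 0.27 + 0.26 + 0.09 + 0.11 = 1.53.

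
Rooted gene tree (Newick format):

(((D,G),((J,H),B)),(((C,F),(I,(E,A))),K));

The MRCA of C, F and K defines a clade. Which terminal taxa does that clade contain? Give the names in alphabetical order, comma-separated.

A, C, E, F, I, K

Tracing C: it sits inside (C,F).
Tracing F: it sits inside (C,F).
Tracing K: it sits inside (((C,F),(I,(E,A))),K).
The smallest clade enclosing all 3 is (((C,F),(I,(E,A))),K); the answer is its 6 terminal taxa in alphabetical order.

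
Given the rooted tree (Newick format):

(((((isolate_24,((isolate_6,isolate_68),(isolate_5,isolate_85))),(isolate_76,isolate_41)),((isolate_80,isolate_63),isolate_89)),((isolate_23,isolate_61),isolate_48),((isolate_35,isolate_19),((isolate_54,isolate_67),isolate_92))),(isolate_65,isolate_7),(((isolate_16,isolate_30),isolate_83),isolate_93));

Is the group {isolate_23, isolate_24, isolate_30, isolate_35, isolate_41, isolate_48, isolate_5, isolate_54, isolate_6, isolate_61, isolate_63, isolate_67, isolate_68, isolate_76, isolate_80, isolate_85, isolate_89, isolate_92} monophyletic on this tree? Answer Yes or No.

The MRCA of the listed taxa is the root, so the smallest clade containing them is the whole tree.
That clade also contains isolate_16, isolate_19, isolate_65, isolate_7, isolate_83, isolate_93, which are not in the proposed group, so the group is not monophyletic.

No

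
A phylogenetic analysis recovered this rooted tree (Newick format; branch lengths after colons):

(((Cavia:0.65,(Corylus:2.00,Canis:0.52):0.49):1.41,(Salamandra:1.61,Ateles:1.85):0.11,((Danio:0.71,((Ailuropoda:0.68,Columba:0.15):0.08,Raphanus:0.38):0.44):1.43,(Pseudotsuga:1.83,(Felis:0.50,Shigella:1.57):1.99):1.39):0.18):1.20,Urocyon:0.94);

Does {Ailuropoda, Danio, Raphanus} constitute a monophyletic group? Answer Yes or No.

No

The MRCA of the listed taxa subtends (Danio,((Ailuropoda,Columba),Raphanus)).
That clade also contains Columba, which is not in the proposed group, so the group is not monophyletic.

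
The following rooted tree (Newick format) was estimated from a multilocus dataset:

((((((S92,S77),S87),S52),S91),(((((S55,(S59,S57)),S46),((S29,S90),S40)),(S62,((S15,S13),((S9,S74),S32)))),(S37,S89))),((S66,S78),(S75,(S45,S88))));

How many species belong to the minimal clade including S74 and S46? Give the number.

13

The MRCA of S74 and S46 is the node subtending ((((S55,(S59,S57)),S46),((S29,S90),S40)),(S62,((S15,S13),((S9,S74),S32)))).
That clade contains 13 terminal taxa: S13, S15, S29, S32, S40, S46, S55, S57, S59, S62, S74, S9, S90.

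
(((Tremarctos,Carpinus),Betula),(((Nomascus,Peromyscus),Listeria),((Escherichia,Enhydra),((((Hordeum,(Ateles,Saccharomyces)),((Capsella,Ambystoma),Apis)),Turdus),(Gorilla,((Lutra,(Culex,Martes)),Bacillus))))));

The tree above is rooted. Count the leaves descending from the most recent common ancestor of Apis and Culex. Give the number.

12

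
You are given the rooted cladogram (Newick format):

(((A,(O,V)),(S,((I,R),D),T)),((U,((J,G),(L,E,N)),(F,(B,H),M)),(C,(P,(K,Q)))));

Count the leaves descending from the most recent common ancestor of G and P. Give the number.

14

The MRCA of G and P is the node subtending ((U,((J,G),(L,E,N)),(F,(B,H),M)),(C,(P,(K,Q)))).
That clade contains 14 terminal taxa: B, C, E, F, G, H, J, K, L, M, N, P, Q, U.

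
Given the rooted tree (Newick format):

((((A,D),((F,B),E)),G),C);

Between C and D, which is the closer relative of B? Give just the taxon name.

The MRCA of B and D subtends ((A,D),((F,B),E)) (5 taxa).
The MRCA of B and C is the root, subtending the entire tree (7 taxa).
The first is nested inside the second, so B shares a more recent common ancestor with D.

D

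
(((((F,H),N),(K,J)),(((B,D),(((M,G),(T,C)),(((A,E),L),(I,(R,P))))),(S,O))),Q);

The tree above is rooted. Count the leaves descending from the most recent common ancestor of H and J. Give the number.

The MRCA of H and J is the node subtending (((F,H),N),(K,J)).
That clade contains 5 terminal taxa: F, H, J, K, N.

5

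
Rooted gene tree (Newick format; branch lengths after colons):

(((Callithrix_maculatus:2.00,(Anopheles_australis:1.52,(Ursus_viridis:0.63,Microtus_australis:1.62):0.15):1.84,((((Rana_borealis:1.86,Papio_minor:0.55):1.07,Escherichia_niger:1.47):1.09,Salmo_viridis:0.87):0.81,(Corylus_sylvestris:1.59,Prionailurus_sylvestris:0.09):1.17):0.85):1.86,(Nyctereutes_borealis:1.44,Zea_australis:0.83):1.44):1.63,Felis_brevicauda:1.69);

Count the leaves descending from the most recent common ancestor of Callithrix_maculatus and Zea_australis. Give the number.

12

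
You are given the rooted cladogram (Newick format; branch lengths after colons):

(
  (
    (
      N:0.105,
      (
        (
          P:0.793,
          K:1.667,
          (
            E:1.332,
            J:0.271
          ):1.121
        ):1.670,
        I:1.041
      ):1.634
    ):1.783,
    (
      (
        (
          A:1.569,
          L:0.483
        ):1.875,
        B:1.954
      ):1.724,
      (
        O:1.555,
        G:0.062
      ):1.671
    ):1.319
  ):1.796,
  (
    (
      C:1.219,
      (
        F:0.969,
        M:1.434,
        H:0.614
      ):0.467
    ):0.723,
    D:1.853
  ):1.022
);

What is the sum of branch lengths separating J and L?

11.880

The path runs J → … → MRCA → … → L; the MRCA is the node subtending ((N,((P,K,(E,J)),I)),(((A,L),B),(O,G))).
Branch lengths along that path: 0.271 + 1.121 + 1.670 + 1.634 + 1.783 + 1.319 + 1.724 + 1.875 + 0.483 = 11.880.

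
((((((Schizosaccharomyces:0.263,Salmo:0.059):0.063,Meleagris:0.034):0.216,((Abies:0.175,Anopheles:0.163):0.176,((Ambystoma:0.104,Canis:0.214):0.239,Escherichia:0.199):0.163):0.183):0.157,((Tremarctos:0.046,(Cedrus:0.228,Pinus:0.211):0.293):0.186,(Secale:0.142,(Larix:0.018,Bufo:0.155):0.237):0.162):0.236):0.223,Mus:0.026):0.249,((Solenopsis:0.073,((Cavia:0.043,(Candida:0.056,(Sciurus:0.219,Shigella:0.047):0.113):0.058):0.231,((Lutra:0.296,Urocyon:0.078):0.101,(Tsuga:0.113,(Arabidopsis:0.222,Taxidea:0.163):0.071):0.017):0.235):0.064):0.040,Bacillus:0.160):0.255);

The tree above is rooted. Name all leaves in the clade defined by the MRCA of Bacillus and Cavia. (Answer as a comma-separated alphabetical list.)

Tracing Bacillus: it sits inside ((Solenopsis,((Cavia,(Candida,(Sciurus,Shigella))),((Lutra,Urocyon),(Tsuga,(Arabidopsis,Taxidea))))),Bacillus).
Tracing Cavia: it sits inside (Cavia,(Candida,(Sciurus,Shigella))).
The smallest clade enclosing both is ((Solenopsis,((Cavia,(Candida,(Sciurus,Shigella))),((Lutra,Urocyon),(Tsuga,(Arabidopsis,Taxidea))))),Bacillus); the answer is its 11 terminal taxa in alphabetical order.

Arabidopsis, Bacillus, Candida, Cavia, Lutra, Sciurus, Shigella, Solenopsis, Taxidea, Tsuga, Urocyon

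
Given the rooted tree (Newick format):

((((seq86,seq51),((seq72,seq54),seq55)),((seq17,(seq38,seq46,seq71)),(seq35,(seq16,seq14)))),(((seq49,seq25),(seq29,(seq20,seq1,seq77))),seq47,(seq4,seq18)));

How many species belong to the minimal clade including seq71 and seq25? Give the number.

The MRCA of seq71 and seq25 is the root, so the clade is the entire tree.
That clade contains 21 terminal taxa: seq1, seq14, seq16, seq17, seq18, seq20, seq25, seq29, seq35, seq38, seq4, seq46, seq47, seq49, seq51, seq54, seq55, seq71, seq72, seq77, seq86.

21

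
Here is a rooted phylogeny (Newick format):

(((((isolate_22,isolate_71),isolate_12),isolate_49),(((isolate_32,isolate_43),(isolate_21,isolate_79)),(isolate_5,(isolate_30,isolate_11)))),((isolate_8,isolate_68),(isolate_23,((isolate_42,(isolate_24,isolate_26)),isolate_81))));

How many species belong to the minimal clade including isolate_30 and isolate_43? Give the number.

The MRCA of isolate_30 and isolate_43 is the node subtending (((isolate_32,isolate_43),(isolate_21,isolate_79)),(isolate_5,(isolate_30,isolate_11))).
That clade contains 7 terminal taxa: isolate_11, isolate_21, isolate_30, isolate_32, isolate_43, isolate_5, isolate_79.

7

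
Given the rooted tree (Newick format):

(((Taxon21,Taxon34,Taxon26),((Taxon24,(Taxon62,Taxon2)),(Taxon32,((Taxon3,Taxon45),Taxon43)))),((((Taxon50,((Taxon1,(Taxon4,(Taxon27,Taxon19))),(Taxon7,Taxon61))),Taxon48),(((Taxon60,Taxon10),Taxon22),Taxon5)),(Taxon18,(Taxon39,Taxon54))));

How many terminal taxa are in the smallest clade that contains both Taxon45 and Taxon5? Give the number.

The MRCA of Taxon45 and Taxon5 is the root, so the clade is the entire tree.
That clade contains 25 terminal taxa: Taxon1, Taxon10, Taxon18, Taxon19, Taxon2, Taxon21, Taxon22, Taxon24, Taxon26, Taxon27, Taxon3, Taxon32, Taxon34, Taxon39, Taxon4, Taxon43, Taxon45, Taxon48, Taxon5, Taxon50, Taxon54, Taxon60, Taxon61, Taxon62, Taxon7.

25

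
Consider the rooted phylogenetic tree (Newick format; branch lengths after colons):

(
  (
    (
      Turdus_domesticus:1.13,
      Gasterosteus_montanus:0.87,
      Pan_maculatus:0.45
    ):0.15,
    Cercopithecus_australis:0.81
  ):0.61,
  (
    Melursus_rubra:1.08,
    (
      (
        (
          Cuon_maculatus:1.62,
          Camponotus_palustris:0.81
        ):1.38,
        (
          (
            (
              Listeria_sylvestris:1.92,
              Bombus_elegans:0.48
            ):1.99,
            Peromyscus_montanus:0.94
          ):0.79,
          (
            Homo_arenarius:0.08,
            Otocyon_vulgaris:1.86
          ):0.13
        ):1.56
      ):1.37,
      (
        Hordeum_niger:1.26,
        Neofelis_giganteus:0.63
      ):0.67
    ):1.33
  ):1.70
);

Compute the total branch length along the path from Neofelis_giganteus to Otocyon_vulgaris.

6.22

The path runs Neofelis_giganteus → … → MRCA → … → Otocyon_vulgaris; the MRCA is the node subtending (((Cuon_maculatus,Camponotus_palustris),(((Listeria_sylvestris,Bombus_elegans),Peromyscus_montanus),(Homo_arenarius,Otocyon_vulgaris))),(Hordeum_niger,Neofelis_giganteus)).
Branch lengths along that path: 0.63 + 0.67 + 1.37 + 1.56 + 0.13 + 1.86 = 6.22.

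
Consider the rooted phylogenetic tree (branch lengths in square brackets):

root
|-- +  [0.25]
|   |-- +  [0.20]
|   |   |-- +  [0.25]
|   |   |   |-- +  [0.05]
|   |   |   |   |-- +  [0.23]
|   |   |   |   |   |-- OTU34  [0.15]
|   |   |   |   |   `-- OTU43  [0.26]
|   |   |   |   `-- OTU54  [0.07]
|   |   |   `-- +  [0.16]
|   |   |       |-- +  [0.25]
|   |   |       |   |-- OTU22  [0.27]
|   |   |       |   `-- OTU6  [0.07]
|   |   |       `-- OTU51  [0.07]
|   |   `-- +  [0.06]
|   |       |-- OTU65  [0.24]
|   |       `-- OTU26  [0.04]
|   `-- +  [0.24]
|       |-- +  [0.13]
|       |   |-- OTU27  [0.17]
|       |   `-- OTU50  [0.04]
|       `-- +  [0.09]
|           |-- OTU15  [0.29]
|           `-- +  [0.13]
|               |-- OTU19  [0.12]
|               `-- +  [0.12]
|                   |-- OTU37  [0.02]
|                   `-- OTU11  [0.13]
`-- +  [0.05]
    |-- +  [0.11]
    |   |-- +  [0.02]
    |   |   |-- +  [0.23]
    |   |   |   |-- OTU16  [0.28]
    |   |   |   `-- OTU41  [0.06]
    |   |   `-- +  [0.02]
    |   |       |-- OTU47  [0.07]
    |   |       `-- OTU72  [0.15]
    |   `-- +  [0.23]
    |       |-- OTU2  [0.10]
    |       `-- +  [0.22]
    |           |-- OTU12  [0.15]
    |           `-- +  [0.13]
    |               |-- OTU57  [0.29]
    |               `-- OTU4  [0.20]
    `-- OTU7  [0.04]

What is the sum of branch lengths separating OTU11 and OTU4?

1.90

The path runs OTU11 → … → MRCA → … → OTU4; the MRCA is the root of the tree.
Branch lengths along that path: 0.13 + 0.12 + 0.13 + 0.09 + 0.24 + 0.25 + 0.05 + 0.11 + 0.23 + 0.22 + 0.13 + 0.20 = 1.90.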